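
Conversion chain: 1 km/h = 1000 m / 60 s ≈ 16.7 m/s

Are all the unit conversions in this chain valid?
The chain is incorrect (it contains an error).

Incorrect: 1 h = 3600 s, not 60 s (1 km/h ≈ 0.278 m/s)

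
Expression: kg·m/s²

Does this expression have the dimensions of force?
Yes

The expression kg·m/s² has dimensions [L M T^-2], which is exactly force [L M T^-2].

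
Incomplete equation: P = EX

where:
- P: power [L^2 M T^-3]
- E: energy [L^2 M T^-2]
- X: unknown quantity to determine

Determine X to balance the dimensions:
X = f (inverse time / frequency (1/t)), dimensions [T^-1]

P has dimensions [L^2 M T^-3]; the rest of the RHS (E) has dimensions [L^2 M T^-2].
So X must have dimensions [T^-1] — X = f (inverse time / frequency (1/t)).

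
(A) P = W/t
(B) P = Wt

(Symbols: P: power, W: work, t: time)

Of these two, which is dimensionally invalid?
(B)

(A) P = W/t: LHS [L^2 M T^-3], RHS [L^2 M T^-3] ✓
(B) P = Wt: LHS [L^2 M T^-3], RHS [L^2 M T^-1] ✗

Expression (B) P = Wt is dimensionally incorrect.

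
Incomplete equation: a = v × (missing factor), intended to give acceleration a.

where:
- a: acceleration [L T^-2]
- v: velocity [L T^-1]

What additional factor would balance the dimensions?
1/t (inverse time), dimensions [T^-1]

a has dimensions [L T^-2] and v has dimensions [L T^-1].
The missing factor must have dimensions [L T^-2] / [L T^-1] = [T^-1], i.e. inverse time (1/t).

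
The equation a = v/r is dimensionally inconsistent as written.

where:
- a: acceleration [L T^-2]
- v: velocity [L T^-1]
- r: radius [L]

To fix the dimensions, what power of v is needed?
The exponent of v should be 2: a = v^2/r

The LHS a has dimensions [L T^-2]; v has dimensions [L T^-1].
As written, the RHS v/r (exponent 1 on v) has dimensions [T^-1], which does not match.
With exponent 2, the RHS v^2/r has dimensions [L T^-2], matching the LHS.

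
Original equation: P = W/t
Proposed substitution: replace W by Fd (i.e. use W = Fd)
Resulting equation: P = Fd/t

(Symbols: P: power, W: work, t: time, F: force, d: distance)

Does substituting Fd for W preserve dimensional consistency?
Yes

[W] = [L^2 M T^-2] and [Fd] = [L^2 M T^-2]. These match, so the substitution replaces a quantity by one of the same dimensions and the result P = Fd/t has LHS [L^2 M T^-3] vs RHS [L^2 M T^-3] — still consistent.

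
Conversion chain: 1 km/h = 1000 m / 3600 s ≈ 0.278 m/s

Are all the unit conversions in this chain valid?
The chain is correct (no errors).

Correct: 1 km = 1000 m, 1 h = 3600 s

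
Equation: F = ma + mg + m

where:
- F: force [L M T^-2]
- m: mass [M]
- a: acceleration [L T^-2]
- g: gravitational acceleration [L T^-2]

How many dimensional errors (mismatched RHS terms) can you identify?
1

LHS F: [L M T^-2]
- ma: [L M T^-2] ✓
- mg: [L M T^-2] ✓
- m: [M] ✗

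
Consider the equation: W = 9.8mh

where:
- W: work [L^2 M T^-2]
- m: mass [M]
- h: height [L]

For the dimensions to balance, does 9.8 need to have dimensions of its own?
Yes

W has dimensions [L^2 M T^-2], while mh alone has dimensions [L M]. For the equation to balance, the factor 9.8 must carry dimensions [L T^-2] — it is a dimensional constant (a numerical value of a physical quantity with its units suppressed), not a pure number.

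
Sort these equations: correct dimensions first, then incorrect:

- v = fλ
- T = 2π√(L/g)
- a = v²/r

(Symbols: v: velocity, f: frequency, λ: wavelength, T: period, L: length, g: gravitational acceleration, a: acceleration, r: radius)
Dimensionally correct: v = fλ, T = 2π√(L/g), a = v²/r
Dimensionally incorrect: none
Ordered (correct first, then incorrect): v = fλ, T = 2π√(L/g), a = v²/r

- v = fλ: LHS [L T^-1], RHS [L T^-1] → correct ✓
- T = 2π√(L/g): LHS [T], RHS [T] → correct ✓
- a = v²/r: LHS [L T^-2], RHS [L T^-2] → correct ✓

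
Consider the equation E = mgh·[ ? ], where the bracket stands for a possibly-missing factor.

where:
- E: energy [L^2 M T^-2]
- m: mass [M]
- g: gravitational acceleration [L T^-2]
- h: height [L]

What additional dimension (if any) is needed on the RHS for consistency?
Nothing is missing — the bracketed factor must be dimensionless.

E has dimensions [L^2 M T^-2] and mgh already has dimensions [L^2 M T^-2], so E = mgh is dimensionally complete.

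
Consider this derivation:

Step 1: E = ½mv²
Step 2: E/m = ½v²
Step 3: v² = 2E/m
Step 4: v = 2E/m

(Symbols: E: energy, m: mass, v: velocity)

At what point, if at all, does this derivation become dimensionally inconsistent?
Step 4

Step 1: E = ½mv² → LHS [L^2 M T^-2], RHS [L^2 M T^-2] ✓
Step 2: E/m = ½v² → LHS [L^2 T^-2], RHS [L^2 T^-2] ✓
Step 3: v² = 2E/m → LHS [L^2 T^-2], RHS [L^2 T^-2] ✓
Step 4: v = 2E/m → LHS [L T^-1], RHS [L^2 T^-2] ✗

The first dimensional inconsistency appears in step 4: v = 2E/m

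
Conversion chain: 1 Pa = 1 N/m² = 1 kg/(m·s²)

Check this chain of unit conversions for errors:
The chain is correct (no errors).

Correct: Pascal is Newton per square meter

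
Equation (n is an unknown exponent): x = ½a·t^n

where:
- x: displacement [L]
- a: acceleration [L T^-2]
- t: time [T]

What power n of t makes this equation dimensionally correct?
n = 2

x has dimensions [L]; t has dimensions [T].
The rest of the RHS has dimensions [L T^-2], so t^n must supply [T^2].
With n = 2: ½a·t^2 has dimensions [L], matching the LHS ✓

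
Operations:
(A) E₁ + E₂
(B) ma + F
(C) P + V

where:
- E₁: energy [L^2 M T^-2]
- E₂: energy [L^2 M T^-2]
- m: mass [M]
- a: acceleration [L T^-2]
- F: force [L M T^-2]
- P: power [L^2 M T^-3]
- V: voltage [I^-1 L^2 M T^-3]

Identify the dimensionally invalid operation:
(C) P + V

(A) E₁ + E₂: E₁ [L^2 M T^-2] and E₂ [L^2 M T^-2] — same dimensions ✓
(B) ma + F: ma [L M T^-2] and F [L M T^-2] — same dimensions ✓
(C) P + V: P [L^2 M T^-3] and V [I^-1 L^2 M T^-3] — different dimensions cannot be added/subtracted ✗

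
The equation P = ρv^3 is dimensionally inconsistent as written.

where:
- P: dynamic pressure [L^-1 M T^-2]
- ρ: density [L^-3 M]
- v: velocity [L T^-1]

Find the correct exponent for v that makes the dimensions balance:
The exponent of v should be 2: P = ρv^2

The LHS P has dimensions [L^-1 M T^-2]; v has dimensions [L T^-1].
As written, the RHS ρv^3 (exponent 3 on v) has dimensions [M T^-3], which does not match.
With exponent 2, the RHS ρv^2 has dimensions [L^-1 M T^-2], matching the LHS.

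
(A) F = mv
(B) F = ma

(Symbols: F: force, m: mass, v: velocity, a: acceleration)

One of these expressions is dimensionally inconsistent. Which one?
(A)

(A) F = mv: LHS [L M T^-2], RHS [L M T^-1] ✗
(B) F = ma: LHS [L M T^-2], RHS [L M T^-2] ✓

Expression (A) F = mv is dimensionally incorrect.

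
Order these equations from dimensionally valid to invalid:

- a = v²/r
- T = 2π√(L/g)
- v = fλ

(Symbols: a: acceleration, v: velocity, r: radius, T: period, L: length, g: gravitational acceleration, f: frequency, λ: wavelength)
Dimensionally correct: a = v²/r, T = 2π√(L/g), v = fλ
Dimensionally incorrect: none
Ordered (correct first, then incorrect): a = v²/r, T = 2π√(L/g), v = fλ

- a = v²/r: LHS [L T^-2], RHS [L T^-2] → correct ✓
- T = 2π√(L/g): LHS [T], RHS [T] → correct ✓
- v = fλ: LHS [L T^-1], RHS [L T^-1] → correct ✓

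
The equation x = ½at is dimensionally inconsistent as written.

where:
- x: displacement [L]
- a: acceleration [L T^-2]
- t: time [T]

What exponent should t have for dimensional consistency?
The exponent of t should be 2: x = ½at^2

The LHS x has dimensions [L]; t has dimensions [T].
As written, the RHS ½at (exponent 1 on t) has dimensions [L T^-1], which does not match.
With exponent 2, the RHS ½at^2 has dimensions [L], matching the LHS.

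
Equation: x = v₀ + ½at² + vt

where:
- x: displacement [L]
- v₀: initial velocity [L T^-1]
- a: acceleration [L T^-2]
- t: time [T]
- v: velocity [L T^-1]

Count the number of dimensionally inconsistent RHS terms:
1

LHS x: [L]
- v₀: [L T^-1] ✗
- ½at²: [L] ✓
- vt: [L] ✓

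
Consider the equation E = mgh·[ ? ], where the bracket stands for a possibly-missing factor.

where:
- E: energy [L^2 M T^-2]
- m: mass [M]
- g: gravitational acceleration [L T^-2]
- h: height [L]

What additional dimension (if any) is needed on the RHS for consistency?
Nothing is missing — the bracketed factor must be dimensionless.

E has dimensions [L^2 M T^-2] and mgh already has dimensions [L^2 M T^-2], so E = mgh is dimensionally complete.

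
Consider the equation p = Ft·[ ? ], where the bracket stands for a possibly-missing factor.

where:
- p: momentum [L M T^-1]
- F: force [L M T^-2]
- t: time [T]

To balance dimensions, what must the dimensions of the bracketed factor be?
Nothing is missing — the bracketed factor must be dimensionless.

p has dimensions [L M T^-1] and Ft already has dimensions [L M T^-1], so p = Ft is dimensionally complete.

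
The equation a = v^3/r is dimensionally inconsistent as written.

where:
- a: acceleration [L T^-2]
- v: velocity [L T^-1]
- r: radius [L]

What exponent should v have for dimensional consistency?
The exponent of v should be 2: a = v^2/r

The LHS a has dimensions [L T^-2]; v has dimensions [L T^-1].
As written, the RHS v^3/r (exponent 3 on v) has dimensions [L^2 T^-3], which does not match.
With exponent 2, the RHS v^2/r has dimensions [L T^-2], matching the LHS.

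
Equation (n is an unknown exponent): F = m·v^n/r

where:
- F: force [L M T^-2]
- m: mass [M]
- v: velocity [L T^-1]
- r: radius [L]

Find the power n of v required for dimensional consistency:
n = 2

F has dimensions [L M T^-2]; v has dimensions [L T^-1].
The rest of the RHS has dimensions [L^-1 M], so v^n must supply [L^2 T^-2].
With n = 2: m·v^2/r has dimensions [L M T^-2], matching the LHS ✓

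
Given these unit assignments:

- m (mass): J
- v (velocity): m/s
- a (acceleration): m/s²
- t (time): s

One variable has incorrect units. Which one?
m

The variable m (mass) should have units kg, not J.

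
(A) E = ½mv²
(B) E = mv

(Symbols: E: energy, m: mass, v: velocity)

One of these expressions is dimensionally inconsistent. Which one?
(B)

(A) E = ½mv²: LHS [L^2 M T^-2], RHS [L^2 M T^-2] ✓
(B) E = mv: LHS [L^2 M T^-2], RHS [L M T^-1] ✗

Expression (B) E = mv is dimensionally incorrect.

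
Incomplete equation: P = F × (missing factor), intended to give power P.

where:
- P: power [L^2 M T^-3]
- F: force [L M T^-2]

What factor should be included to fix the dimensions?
v (velocity), dimensions [L T^-1]

P has dimensions [L^2 M T^-3] and F has dimensions [L M T^-2].
The missing factor must have dimensions [L^2 M T^-3] / [L M T^-2] = [L T^-1], i.e. velocity (v).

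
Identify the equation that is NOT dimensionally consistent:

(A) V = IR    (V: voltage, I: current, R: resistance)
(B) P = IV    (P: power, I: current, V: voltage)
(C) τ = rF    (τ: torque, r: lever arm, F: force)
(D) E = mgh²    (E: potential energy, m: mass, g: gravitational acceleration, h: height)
(D) E = mgh²

The equation (D) E = mgh² is dimensionally incorrect.

LHS (E): [L^2 M T^-2]
RHS (mgh²): [L^3 M T^-2] ✗

The dimensions do not match. The other three equations balance.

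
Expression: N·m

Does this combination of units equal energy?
Yes

The expression N·m has dimensions [L^2 M T^-2], which is exactly energy [L^2 M T^-2].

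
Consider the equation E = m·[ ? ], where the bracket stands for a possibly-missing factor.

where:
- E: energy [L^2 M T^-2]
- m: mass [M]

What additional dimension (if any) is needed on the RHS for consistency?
[L^2 T^-2] — velocity squared (e.g. v²)

E has dimensions [L^2 M T^-2]; m has dimensions [M].
The bracketed factor must supply [L^2 M T^-2] / [M] = [L^2 T^-2].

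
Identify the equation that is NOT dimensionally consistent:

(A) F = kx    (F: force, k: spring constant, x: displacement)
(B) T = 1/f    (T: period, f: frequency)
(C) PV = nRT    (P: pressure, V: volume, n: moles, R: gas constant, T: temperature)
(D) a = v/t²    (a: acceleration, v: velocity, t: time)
(D) a = v/t²

The equation (D) a = v/t² is dimensionally incorrect.

LHS (a): [L T^-2]
RHS (v/t²): [L T^-3] ✗

The dimensions do not match. The other three equations balance.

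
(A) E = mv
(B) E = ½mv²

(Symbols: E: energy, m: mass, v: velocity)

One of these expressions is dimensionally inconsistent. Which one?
(A)

(A) E = mv: LHS [L^2 M T^-2], RHS [L M T^-1] ✗
(B) E = ½mv²: LHS [L^2 M T^-2], RHS [L^2 M T^-2] ✓

Expression (A) E = mv is dimensionally incorrect.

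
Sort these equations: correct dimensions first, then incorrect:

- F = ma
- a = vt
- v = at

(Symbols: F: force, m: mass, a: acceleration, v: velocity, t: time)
Dimensionally correct: F = ma, v = at
Dimensionally incorrect: a = vt
Ordered (correct first, then incorrect): F = ma, v = at, a = vt

- F = ma: LHS [L M T^-2], RHS [L M T^-2] → correct ✓
- a = vt: LHS [L T^-2], RHS [L] → incorrect ✗
- v = at: LHS [L T^-1], RHS [L T^-1] → correct ✓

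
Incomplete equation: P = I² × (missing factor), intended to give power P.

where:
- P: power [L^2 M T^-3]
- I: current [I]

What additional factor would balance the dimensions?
R (resistance), dimensions [I^-2 L^2 M T^-3]

P has dimensions [L^2 M T^-3] and I² has dimensions [I^2].
The missing factor must have dimensions [L^2 M T^-3] / [I^2] = [I^-2 L^2 M T^-3], i.e. resistance (R).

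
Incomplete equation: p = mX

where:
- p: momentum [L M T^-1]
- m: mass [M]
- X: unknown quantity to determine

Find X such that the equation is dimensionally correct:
X = v (velocity), dimensions [L T^-1]

p has dimensions [L M T^-1]; the rest of the RHS (m) has dimensions [M].
So X must have dimensions [L T^-1] — X = v (velocity).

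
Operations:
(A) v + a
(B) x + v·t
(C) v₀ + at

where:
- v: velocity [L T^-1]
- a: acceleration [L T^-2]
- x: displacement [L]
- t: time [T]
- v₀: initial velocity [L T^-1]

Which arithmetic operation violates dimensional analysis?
(A) v + a

(A) v + a: v [L T^-1] and a [L T^-2] — different dimensions cannot be added/subtracted ✗
(B) x + v·t: x [L] and v·t [L] — same dimensions ✓
(C) v₀ + at: v₀ [L T^-1] and at [L T^-1] — same dimensions ✓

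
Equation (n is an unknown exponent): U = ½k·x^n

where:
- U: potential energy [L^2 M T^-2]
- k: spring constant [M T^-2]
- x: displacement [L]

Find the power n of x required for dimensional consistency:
n = 2

U has dimensions [L^2 M T^-2]; x has dimensions [L].
The rest of the RHS has dimensions [M T^-2], so x^n must supply [L^2].
With n = 2: ½k·x^2 has dimensions [L^2 M T^-2], matching the LHS ✓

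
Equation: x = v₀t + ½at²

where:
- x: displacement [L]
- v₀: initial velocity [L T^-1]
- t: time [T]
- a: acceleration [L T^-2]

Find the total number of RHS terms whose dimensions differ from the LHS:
0

LHS x: [L]
- v₀t: [L] ✓
- ½at²: [L] ✓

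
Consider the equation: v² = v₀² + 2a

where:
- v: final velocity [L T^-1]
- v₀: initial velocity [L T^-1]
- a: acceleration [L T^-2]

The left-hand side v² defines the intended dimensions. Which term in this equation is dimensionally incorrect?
The term 2a

Checking each RHS term against the LHS:
- v₀²: [L^2 T^-2] — matches v² [L^2 T^-2] ✓
- 2a: [L T^-2] — does NOT match v² [L^2 T^-2] ✗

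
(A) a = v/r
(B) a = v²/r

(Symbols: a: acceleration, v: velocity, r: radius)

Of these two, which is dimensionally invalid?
(A)

(A) a = v/r: LHS [L T^-2], RHS [T^-1] ✗
(B) a = v²/r: LHS [L T^-2], RHS [L T^-2] ✓

Expression (A) a = v/r is dimensionally incorrect.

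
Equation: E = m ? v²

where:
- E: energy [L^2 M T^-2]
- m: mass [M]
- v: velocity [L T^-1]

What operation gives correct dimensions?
multiplication (×): E = m × v²

E [L^2 M T^-2]; m [M]; v² [L^2 T^-2].
m × v² → [L^2 M T^-2] ✓
m ÷ v² → [L^-2 M T^2] ✗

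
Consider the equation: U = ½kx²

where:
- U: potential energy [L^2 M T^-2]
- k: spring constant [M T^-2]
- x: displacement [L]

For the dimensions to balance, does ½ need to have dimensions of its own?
No

U has dimensions [L^2 M T^-2] and kx² already has dimensions [L^2 M T^-2], so the equation balances without ½ contributing any dimensions. ½ is a pure (dimensionless) number; changing or removing it would not affect dimensional consistency.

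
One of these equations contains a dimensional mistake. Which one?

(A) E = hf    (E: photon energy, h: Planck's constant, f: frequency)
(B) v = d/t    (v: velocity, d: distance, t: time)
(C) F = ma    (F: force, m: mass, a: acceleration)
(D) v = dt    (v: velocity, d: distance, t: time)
(D) v = dt

The equation (D) v = dt is dimensionally incorrect.

LHS (v): [L T^-1]
RHS (dt): [L T] ✗

The dimensions do not match. The other three equations balance.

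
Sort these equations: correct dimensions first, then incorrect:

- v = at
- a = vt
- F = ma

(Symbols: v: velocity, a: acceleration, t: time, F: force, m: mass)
Dimensionally correct: v = at, F = ma
Dimensionally incorrect: a = vt
Ordered (correct first, then incorrect): v = at, F = ma, a = vt

- v = at: LHS [L T^-1], RHS [L T^-1] → correct ✓
- a = vt: LHS [L T^-2], RHS [L] → incorrect ✗
- F = ma: LHS [L M T^-2], RHS [L M T^-2] → correct ✓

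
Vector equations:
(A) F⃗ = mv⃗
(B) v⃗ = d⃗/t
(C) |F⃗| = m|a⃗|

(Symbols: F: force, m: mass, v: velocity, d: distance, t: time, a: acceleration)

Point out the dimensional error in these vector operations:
(A) F⃗ = mv⃗

(A) F⃗ = mv⃗: LHS [L M T^-2], RHS [L M T^-1] ✗ — mass times velocity is momentum, not force; should be ma⃗
(B) v⃗ = d⃗/t: LHS [L T^-1], RHS [L T^-1] ✓ — displacement (vector) divided by time (scalar)
(C) |F⃗| = m|a⃗|: LHS [L M T^-2], RHS [L M T^-2] ✓ — magnitudes of vectors are scalars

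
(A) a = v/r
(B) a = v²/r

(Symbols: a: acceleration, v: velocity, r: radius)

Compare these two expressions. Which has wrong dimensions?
(A)

(A) a = v/r: LHS [L T^-2], RHS [T^-1] ✗
(B) a = v²/r: LHS [L T^-2], RHS [L T^-2] ✓

Expression (A) a = v/r is dimensionally incorrect.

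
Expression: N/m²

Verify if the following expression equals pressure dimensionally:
Yes

The expression N/m² has dimensions [L^-1 M T^-2], which is exactly pressure [L^-1 M T^-2].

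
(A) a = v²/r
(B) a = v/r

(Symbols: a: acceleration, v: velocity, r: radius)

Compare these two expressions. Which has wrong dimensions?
(B)

(A) a = v²/r: LHS [L T^-2], RHS [L T^-2] ✓
(B) a = v/r: LHS [L T^-2], RHS [T^-1] ✗

Expression (B) a = v/r is dimensionally incorrect.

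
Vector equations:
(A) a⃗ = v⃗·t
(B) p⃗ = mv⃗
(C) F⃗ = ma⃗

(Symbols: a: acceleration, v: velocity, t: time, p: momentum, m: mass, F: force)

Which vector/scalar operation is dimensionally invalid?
(A) a⃗ = v⃗·t

(A) a⃗ = v⃗·t: LHS [L T^-2], RHS [L] ✗ — acceleration is velocity per time; should be v⃗/t
(B) p⃗ = mv⃗: LHS [L M T^-1], RHS [L M T^-1] ✓ — mass (scalar) times velocity (vector)
(C) F⃗ = ma⃗: LHS [L M T^-2], RHS [L M T^-2] ✓ — Force and acceleration are vectors, mass is a scalar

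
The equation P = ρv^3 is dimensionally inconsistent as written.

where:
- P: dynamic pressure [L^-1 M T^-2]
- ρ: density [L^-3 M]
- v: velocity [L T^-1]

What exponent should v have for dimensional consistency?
The exponent of v should be 2: P = ρv^2

The LHS P has dimensions [L^-1 M T^-2]; v has dimensions [L T^-1].
As written, the RHS ρv^3 (exponent 3 on v) has dimensions [M T^-3], which does not match.
With exponent 2, the RHS ρv^2 has dimensions [L^-1 M T^-2], matching the LHS.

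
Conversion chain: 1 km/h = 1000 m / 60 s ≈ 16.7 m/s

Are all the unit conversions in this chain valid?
The chain is incorrect (it contains an error).

Incorrect: 1 h = 3600 s, not 60 s (1 km/h ≈ 0.278 m/s)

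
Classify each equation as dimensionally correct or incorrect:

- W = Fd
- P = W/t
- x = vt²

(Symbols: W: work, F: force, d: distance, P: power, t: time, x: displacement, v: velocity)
Dimensionally correct: W = Fd, P = W/t
Dimensionally incorrect: x = vt²
Ordered (correct first, then incorrect): W = Fd, P = W/t, x = vt²

- W = Fd: LHS [L^2 M T^-2], RHS [L^2 M T^-2] → correct ✓
- P = W/t: LHS [L^2 M T^-3], RHS [L^2 M T^-3] → correct ✓
- x = vt²: LHS [L], RHS [L T] → incorrect ✗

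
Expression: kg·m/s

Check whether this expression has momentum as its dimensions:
Yes

The expression kg·m/s has dimensions [L M T^-1], which is exactly momentum [L M T^-1].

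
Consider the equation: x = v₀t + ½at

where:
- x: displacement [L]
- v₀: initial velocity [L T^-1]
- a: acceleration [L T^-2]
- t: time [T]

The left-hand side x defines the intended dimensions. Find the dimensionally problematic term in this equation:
The term ½at

Checking each RHS term against the LHS:
- v₀t: [L] — matches x [L] ✓
- ½at: [L T^-1] — does NOT match x [L] ✗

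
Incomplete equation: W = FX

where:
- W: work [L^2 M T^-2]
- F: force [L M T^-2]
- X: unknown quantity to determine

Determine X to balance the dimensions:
X = d (distance), dimensions [L]

W has dimensions [L^2 M T^-2]; the rest of the RHS (F) has dimensions [L M T^-2].
So X must have dimensions [L] — X = d (distance).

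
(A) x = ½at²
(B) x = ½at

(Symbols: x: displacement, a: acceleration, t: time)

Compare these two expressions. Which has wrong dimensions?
(B)

(A) x = ½at²: LHS [L], RHS [L] ✓
(B) x = ½at: LHS [L], RHS [L T^-1] ✗

Expression (B) x = ½at is dimensionally incorrect.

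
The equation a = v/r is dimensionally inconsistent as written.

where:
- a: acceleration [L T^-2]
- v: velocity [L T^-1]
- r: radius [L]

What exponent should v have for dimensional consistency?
The exponent of v should be 2: a = v^2/r

The LHS a has dimensions [L T^-2]; v has dimensions [L T^-1].
As written, the RHS v/r (exponent 1 on v) has dimensions [T^-1], which does not match.
With exponent 2, the RHS v^2/r has dimensions [L T^-2], matching the LHS.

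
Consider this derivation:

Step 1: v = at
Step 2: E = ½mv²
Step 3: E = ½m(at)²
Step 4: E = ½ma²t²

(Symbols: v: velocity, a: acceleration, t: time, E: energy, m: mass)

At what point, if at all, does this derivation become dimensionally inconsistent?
No step introduces an error — all steps are dimensionally consistent.

Step 1: v = at → LHS [L T^-1], RHS [L T^-1] ✓
Step 2: E = ½mv² → LHS [L^2 M T^-2], RHS [L^2 M T^-2] ✓
Step 3: E = ½m(at)² → LHS [L^2 M T^-2], RHS [L^2 M T^-2] ✓
Step 4: E = ½ma²t² → LHS [L^2 M T^-2], RHS [L^2 M T^-2] ✓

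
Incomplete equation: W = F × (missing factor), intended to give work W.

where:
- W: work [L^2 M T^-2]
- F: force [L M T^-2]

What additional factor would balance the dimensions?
d (distance), dimensions [L]

W has dimensions [L^2 M T^-2] and F has dimensions [L M T^-2].
The missing factor must have dimensions [L^2 M T^-2] / [L M T^-2] = [L], i.e. distance (d).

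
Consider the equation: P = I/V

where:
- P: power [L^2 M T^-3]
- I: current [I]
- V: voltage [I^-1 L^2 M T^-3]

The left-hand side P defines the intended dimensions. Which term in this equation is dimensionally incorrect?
The right-hand side term I/V

P has dimensions [L^2 M T^-3], but I/V has dimensions [I^2 L^-2 M^-1 T^3], so the term I/V is dimensionally wrong for P.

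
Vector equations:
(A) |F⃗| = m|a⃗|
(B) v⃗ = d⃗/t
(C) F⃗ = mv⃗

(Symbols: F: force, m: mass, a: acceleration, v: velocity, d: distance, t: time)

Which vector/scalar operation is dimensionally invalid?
(C) F⃗ = mv⃗

(A) |F⃗| = m|a⃗|: LHS [L M T^-2], RHS [L M T^-2] ✓ — magnitudes of vectors are scalars
(B) v⃗ = d⃗/t: LHS [L T^-1], RHS [L T^-1] ✓ — displacement (vector) divided by time (scalar)
(C) F⃗ = mv⃗: LHS [L M T^-2], RHS [L M T^-1] ✗ — mass times velocity is momentum, not force; should be ma⃗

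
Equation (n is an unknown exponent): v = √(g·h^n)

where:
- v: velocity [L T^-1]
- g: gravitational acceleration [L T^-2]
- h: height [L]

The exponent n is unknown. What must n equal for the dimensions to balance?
n = 1

v has dimensions [L T^-1]; h has dimensions [L].
With n = 1: √(g·h^1) has dimensions [L T^-1], matching the LHS ✓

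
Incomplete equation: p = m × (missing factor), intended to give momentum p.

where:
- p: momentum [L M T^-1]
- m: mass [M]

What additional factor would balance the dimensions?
v (velocity), dimensions [L T^-1]

p has dimensions [L M T^-1] and m has dimensions [M].
The missing factor must have dimensions [L M T^-1] / [M] = [L T^-1], i.e. velocity (v).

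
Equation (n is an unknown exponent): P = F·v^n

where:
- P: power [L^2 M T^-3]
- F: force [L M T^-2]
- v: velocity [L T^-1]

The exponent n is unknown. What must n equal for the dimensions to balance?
n = 1

P has dimensions [L^2 M T^-3]; v has dimensions [L T^-1].
The rest of the RHS has dimensions [L M T^-2], so v^n must supply [L T^-1].
With n = 1: F·v^1 has dimensions [L^2 M T^-3], matching the LHS ✓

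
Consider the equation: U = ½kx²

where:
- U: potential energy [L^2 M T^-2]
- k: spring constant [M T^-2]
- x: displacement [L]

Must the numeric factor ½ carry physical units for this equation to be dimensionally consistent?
No

U has dimensions [L^2 M T^-2] and kx² already has dimensions [L^2 M T^-2], so the equation balances without ½ contributing any dimensions. ½ is a pure (dimensionless) number; changing or removing it would not affect dimensional consistency.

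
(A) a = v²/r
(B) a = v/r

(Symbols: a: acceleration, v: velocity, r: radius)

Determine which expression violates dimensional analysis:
(B)

(A) a = v²/r: LHS [L T^-2], RHS [L T^-2] ✓
(B) a = v/r: LHS [L T^-2], RHS [T^-1] ✗

Expression (B) a = v/r is dimensionally incorrect.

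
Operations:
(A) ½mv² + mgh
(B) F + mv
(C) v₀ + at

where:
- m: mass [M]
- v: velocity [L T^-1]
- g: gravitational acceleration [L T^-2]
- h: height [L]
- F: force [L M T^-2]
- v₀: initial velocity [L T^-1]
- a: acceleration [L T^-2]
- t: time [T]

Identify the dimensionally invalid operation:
(B) F + mv

(A) ½mv² + mgh: ½mv² [L^2 M T^-2] and mgh [L^2 M T^-2] — same dimensions ✓
(B) F + mv: F [L M T^-2] and mv [L M T^-1] — different dimensions cannot be added/subtracted ✗
(C) v₀ + at: v₀ [L T^-1] and at [L T^-1] — same dimensions ✓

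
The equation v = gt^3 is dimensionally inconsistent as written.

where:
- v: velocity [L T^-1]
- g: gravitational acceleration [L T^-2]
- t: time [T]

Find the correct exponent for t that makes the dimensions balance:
The exponent of t should be 1: v = gt

The LHS v has dimensions [L T^-1]; t has dimensions [T].
As written, the RHS gt^3 (exponent 3 on t) has dimensions [L T], which does not match.
With exponent 1, the RHS gt has dimensions [L T^-1], matching the LHS.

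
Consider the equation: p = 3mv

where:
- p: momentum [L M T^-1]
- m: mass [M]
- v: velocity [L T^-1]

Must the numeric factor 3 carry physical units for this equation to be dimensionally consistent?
No

p has dimensions [L M T^-1] and mv already has dimensions [L M T^-1], so the equation balances without 3 contributing any dimensions. 3 is a pure (dimensionless) number; changing or removing it would not affect dimensional consistency.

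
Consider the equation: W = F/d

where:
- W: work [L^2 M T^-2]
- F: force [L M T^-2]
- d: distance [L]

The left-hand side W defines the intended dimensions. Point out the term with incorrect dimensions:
The right-hand side term F/d

W has dimensions [L^2 M T^-2], but F/d has dimensions [M T^-2], so the term F/d is dimensionally wrong for W.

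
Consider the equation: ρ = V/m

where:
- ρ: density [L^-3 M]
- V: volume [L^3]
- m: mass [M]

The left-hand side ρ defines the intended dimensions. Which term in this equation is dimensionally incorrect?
The right-hand side term V/m

ρ has dimensions [L^-3 M], but V/m has dimensions [L^3 M^-1], so the term V/m is dimensionally wrong for ρ.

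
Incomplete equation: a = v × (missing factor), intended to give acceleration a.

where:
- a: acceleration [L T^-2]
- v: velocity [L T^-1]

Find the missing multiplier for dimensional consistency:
1/t (inverse time), dimensions [T^-1]

a has dimensions [L T^-2] and v has dimensions [L T^-1].
The missing factor must have dimensions [L T^-2] / [L T^-1] = [T^-1], i.e. inverse time (1/t).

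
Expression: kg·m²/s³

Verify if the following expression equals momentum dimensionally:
No

The expression kg·m²/s³ has dimensions [L^2 M T^-3], but momentum has dimensions [L M T^-1].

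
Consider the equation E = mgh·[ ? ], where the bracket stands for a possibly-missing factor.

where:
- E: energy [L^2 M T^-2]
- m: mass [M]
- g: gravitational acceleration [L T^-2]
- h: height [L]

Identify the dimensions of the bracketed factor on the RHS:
Nothing is missing — the bracketed factor must be dimensionless.

E has dimensions [L^2 M T^-2] and mgh already has dimensions [L^2 M T^-2], so E = mgh is dimensionally complete.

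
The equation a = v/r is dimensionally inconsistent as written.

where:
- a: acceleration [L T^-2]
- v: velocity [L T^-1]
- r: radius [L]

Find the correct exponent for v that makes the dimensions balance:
The exponent of v should be 2: a = v^2/r

The LHS a has dimensions [L T^-2]; v has dimensions [L T^-1].
As written, the RHS v/r (exponent 1 on v) has dimensions [T^-1], which does not match.
With exponent 2, the RHS v^2/r has dimensions [L T^-2], matching the LHS.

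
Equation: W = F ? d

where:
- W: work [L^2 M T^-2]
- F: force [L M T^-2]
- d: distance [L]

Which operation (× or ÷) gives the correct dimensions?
multiplication (×): W = F × d

W [L^2 M T^-2]; F [L M T^-2]; d [L].
F × d → [L^2 M T^-2] ✓
F ÷ d → [M T^-2] ✗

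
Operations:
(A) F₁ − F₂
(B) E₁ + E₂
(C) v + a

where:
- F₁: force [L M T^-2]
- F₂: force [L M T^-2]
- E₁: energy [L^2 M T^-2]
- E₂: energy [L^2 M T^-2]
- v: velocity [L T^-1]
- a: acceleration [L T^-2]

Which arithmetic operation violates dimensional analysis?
(C) v + a

(A) F₁ − F₂: F₁ [L M T^-2] and F₂ [L M T^-2] — same dimensions ✓
(B) E₁ + E₂: E₁ [L^2 M T^-2] and E₂ [L^2 M T^-2] — same dimensions ✓
(C) v + a: v [L T^-1] and a [L T^-2] — different dimensions cannot be added/subtracted ✗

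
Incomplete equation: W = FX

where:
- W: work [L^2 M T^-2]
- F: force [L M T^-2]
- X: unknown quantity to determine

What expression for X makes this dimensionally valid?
X = d (distance), dimensions [L]

W has dimensions [L^2 M T^-2]; the rest of the RHS (F) has dimensions [L M T^-2].
So X must have dimensions [L] — X = d (distance).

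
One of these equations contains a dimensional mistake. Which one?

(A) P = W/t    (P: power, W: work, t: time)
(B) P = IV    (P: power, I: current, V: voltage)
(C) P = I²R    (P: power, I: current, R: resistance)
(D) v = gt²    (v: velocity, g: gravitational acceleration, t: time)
(D) v = gt²

The equation (D) v = gt² is dimensionally incorrect.

LHS (v): [L T^-1]
RHS (gt²): [L] ✗

The dimensions do not match. The other three equations balance.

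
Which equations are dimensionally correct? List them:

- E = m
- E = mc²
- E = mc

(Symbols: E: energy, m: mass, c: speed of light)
Dimensionally correct: E = mc²
Dimensionally incorrect: E = m, E = mc
Ordered (correct first, then incorrect): E = mc², E = m, E = mc

- E = m: LHS [L^2 M T^-2], RHS [M] → incorrect ✗
- E = mc²: LHS [L^2 M T^-2], RHS [L^2 M T^-2] → correct ✓
- E = mc: LHS [L^2 M T^-2], RHS [L M T^-1] → incorrect ✗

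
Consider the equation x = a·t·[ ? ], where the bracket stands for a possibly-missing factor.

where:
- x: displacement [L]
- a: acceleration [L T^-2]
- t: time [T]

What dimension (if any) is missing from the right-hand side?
[T] — time (e.g. t)

x has dimensions [L]; a·t has dimensions [L T^-1].
The bracketed factor must supply [L] / [L T^-1] = [T].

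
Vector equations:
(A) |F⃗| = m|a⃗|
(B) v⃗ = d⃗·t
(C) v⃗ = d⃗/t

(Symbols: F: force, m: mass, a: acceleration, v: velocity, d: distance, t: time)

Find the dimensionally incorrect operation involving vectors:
(B) v⃗ = d⃗·t

(A) |F⃗| = m|a⃗|: LHS [L M T^-2], RHS [L M T^-2] ✓ — magnitudes of vectors are scalars
(B) v⃗ = d⃗·t: LHS [L T^-1], RHS [L T] ✗ — velocity is displacement per time; should be d⃗/t
(C) v⃗ = d⃗/t: LHS [L T^-1], RHS [L T^-1] ✓ — displacement (vector) divided by time (scalar)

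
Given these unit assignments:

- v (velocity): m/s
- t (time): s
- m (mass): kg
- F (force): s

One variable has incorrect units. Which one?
F

The variable F (force) should have units N, not s.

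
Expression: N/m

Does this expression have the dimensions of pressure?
No

The expression N/m has dimensions [M T^-2], but pressure has dimensions [L^-1 M T^-2].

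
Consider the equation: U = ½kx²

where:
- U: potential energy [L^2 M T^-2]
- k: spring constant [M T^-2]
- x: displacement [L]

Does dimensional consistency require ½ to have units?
No

U has dimensions [L^2 M T^-2] and kx² already has dimensions [L^2 M T^-2], so the equation balances without ½ contributing any dimensions. ½ is a pure (dimensionless) number; changing or removing it would not affect dimensional consistency.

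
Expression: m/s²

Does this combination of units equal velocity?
No

The expression m/s² has dimensions [L T^-2], but velocity has dimensions [L T^-1].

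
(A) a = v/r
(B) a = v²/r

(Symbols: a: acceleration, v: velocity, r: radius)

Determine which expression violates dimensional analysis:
(A)

(A) a = v/r: LHS [L T^-2], RHS [T^-1] ✗
(B) a = v²/r: LHS [L T^-2], RHS [L T^-2] ✓

Expression (A) a = v/r is dimensionally incorrect.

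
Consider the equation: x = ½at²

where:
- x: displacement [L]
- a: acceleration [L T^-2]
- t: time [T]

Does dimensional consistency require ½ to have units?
No

x has dimensions [L] and at² already has dimensions [L], so the equation balances without ½ contributing any dimensions. ½ is a pure (dimensionless) number; changing or removing it would not affect dimensional consistency.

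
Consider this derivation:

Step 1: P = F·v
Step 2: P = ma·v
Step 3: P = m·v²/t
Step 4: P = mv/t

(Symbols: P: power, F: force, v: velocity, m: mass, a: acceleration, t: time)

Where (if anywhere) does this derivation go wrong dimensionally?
Step 4

Step 1: P = F·v → LHS [L^2 M T^-3], RHS [L^2 M T^-3] ✓
Step 2: P = ma·v → LHS [L^2 M T^-3], RHS [L^2 M T^-3] ✓
Step 3: P = m·v²/t → LHS [L^2 M T^-3], RHS [L^2 M T^-3] ✓
Step 4: P = mv/t → LHS [L^2 M T^-3], RHS [L M T^-2] ✗

The first dimensional inconsistency appears in step 4: P = mv/t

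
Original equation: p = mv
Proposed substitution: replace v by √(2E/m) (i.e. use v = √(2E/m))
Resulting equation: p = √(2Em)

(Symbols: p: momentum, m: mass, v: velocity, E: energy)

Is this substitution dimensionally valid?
Yes

[v] = [L T^-1] and [√(2E/m)] = [L T^-1]. These match, so the substitution replaces a quantity by one of the same dimensions and the result p = √(2Em) has LHS [L M T^-1] vs RHS [L M T^-1] — still consistent.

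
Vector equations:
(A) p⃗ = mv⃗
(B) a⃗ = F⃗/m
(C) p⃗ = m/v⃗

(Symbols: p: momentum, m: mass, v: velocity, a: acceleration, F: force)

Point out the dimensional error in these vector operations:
(C) p⃗ = m/v⃗

(A) p⃗ = mv⃗: LHS [L M T^-1], RHS [L M T^-1] ✓ — mass (scalar) times velocity (vector)
(B) a⃗ = F⃗/m: LHS [L T^-2], RHS [L T^-2] ✓ — force (vector) divided by mass (scalar)
(C) p⃗ = m/v⃗: LHS [L M T^-1], RHS [L^-1 M T] ✗ — momentum is mass times velocity; should be mv⃗ (and division by a vector is undefined)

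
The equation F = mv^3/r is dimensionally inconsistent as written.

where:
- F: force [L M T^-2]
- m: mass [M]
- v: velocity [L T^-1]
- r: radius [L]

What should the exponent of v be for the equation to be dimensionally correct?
The exponent of v should be 2: F = mv^2/r

The LHS F has dimensions [L M T^-2]; v has dimensions [L T^-1].
As written, the RHS mv^3/r (exponent 3 on v) has dimensions [L^2 M T^-3], which does not match.
With exponent 2, the RHS mv^2/r has dimensions [L M T^-2], matching the LHS.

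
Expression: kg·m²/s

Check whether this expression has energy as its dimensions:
No

The expression kg·m²/s has dimensions [L^2 M T^-1], but energy has dimensions [L^2 M T^-2].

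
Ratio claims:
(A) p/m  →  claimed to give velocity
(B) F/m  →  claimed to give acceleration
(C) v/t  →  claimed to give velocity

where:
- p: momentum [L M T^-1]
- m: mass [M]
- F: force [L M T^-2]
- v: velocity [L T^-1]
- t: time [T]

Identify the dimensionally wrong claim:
(C) v/t does not give velocity

(A) p/m: [L T^-1] = velocity [L T^-1] ✓
(B) F/m: [L T^-2] = acceleration [L T^-2] ✓
(C) v/t: [L T^-2] ≠ velocity [L T^-1] ✗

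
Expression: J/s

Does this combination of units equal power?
Yes

The expression J/s has dimensions [L^2 M T^-3], which is exactly power [L^2 M T^-3].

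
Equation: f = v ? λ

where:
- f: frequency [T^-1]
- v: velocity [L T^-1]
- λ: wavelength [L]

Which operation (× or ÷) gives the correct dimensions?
division (÷): f = v ÷ λ

f [T^-1]; v [L T^-1]; λ [L].
v × λ → [L^2 T^-1] ✗
v ÷ λ → [T^-1] ✓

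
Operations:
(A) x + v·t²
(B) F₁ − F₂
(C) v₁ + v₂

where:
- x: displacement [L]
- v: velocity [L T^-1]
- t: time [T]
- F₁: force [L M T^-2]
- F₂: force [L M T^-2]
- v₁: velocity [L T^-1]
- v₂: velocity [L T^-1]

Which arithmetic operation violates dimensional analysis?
(A) x + v·t²

(A) x + v·t²: x [L] and v·t² [L T] — different dimensions cannot be added/subtracted ✗
(B) F₁ − F₂: F₁ [L M T^-2] and F₂ [L M T^-2] — same dimensions ✓
(C) v₁ + v₂: v₁ [L T^-1] and v₂ [L T^-1] — same dimensions ✓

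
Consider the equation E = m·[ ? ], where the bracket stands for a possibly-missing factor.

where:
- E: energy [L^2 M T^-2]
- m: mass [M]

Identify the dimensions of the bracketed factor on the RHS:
[L^2 T^-2] — velocity squared (e.g. v²)

E has dimensions [L^2 M T^-2]; m has dimensions [M].
The bracketed factor must supply [L^2 M T^-2] / [M] = [L^2 T^-2].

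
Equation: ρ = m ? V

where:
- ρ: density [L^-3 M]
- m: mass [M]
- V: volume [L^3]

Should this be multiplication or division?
division (÷): ρ = m ÷ V

ρ [L^-3 M]; m [M]; V [L^3].
m × V → [L^3 M] ✗
m ÷ V → [L^-3 M] ✓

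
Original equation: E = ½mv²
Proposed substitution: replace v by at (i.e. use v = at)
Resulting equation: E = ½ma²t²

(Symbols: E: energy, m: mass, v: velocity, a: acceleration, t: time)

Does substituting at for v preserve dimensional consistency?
Yes

[v] = [L T^-1] and [at] = [L T^-1]. These match, so the substitution replaces a quantity by one of the same dimensions and the result E = ½ma²t² has LHS [L^2 M T^-2] vs RHS [L^2 M T^-2] — still consistent.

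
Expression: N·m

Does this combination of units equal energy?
Yes

The expression N·m has dimensions [L^2 M T^-2], which is exactly energy [L^2 M T^-2].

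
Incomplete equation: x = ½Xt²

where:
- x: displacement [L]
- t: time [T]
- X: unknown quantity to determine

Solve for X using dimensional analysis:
X = a (acceleration), dimensions [L T^-2]

x has dimensions [L]; the rest of the RHS (½ t²) has dimensions [T^2].
So X must have dimensions [L T^-2] — X = a (acceleration).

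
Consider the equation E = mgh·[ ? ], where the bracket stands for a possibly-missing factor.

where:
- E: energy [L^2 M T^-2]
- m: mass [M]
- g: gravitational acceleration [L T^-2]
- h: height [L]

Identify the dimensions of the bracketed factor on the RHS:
Nothing is missing — the bracketed factor must be dimensionless.

E has dimensions [L^2 M T^-2] and mgh already has dimensions [L^2 M T^-2], so E = mgh is dimensionally complete.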